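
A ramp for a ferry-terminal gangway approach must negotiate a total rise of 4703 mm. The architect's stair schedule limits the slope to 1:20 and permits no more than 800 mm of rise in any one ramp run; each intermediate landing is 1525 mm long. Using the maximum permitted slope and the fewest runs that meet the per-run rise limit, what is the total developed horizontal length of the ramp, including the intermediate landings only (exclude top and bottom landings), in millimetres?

4703 / 800 = 5.88, so 6 ramp runs are needed. That means 5 intermediate landings.
Ramp run (horizontal) at 1:20: 4703 × 20 = 94060 mm.
5 intermediate landings contribute 5 × 1525 = 7625 mm.
Total developed length = 94060 + 7625 = 101685 mm.

101685 mm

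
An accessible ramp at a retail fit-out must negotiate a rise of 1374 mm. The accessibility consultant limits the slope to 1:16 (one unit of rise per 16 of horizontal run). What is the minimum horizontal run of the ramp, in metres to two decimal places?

At 1:16 the run is 16 × 1374 = 21984 mm.
21984 mm = 21.98 m.

21.98 m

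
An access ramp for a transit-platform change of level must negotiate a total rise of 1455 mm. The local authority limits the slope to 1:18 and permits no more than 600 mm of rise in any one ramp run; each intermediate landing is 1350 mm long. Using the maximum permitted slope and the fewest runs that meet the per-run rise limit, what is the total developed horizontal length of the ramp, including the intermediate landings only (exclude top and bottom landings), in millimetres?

⌈1455/600⌉ = 3 ramp runs. That means 2 intermediate landings.
Ramp run (horizontal) at 1:18: 1455 × 18 = 26190 mm.
2 intermediate landings contribute 2 × 1350 = 2700 mm.
Developed length = 26190 + 2700 = 28890 mm.

28890 mm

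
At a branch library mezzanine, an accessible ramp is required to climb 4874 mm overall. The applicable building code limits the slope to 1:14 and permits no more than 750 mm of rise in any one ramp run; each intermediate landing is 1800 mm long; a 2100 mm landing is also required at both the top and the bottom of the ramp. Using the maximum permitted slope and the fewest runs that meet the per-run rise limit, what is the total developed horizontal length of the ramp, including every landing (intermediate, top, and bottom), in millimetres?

4874 / 750 = 6.50, so 7 ramp runs are needed. That means 6 intermediate landings.
Ramp run (horizontal) at 1:14: 4874 × 14 = 68236 mm.
6 intermediate landings contribute 6 × 1800 = 10800 mm.
Top and bottom landings: 2 × 2100 = 4200 mm.
Total = 68236 + 10800 + 4200 = 83236 mm.

83236 mm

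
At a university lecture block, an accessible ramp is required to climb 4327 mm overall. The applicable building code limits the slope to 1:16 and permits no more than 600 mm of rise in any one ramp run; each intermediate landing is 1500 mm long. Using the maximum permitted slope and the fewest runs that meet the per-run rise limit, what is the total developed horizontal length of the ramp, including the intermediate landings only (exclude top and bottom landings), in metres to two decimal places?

79.73 m

At most 600 each: 4327/600 = 7.21, giving 8 ramp runs. That means 7 intermediate landings.
Ramp run (horizontal) at 1:16: 4327 × 16 = 69232 mm.
Intermediate landings: 7 × 1500 = 10500 mm.
Total developed length = 69232 + 10500 = 79732 mm.
= 79.73 m.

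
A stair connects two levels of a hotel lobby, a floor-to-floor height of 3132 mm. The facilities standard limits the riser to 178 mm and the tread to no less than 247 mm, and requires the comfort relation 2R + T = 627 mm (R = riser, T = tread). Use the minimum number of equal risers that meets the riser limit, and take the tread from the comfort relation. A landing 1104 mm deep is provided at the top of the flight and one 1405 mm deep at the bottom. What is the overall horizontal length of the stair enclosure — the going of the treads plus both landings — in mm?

7252 mm

⌈3132/178⌉ = 18 risers.
Each riser is 3132/18 = 174 mm (≤ 178 mm).
T = 627 − 2·174 = 279 mm, which satisfies the 247 mm minimum.
18 risers give 17 treads; going = 17 × 279 = 4743 mm.
Enclosure = 4743 + 1104 + 1405 = 7252 mm.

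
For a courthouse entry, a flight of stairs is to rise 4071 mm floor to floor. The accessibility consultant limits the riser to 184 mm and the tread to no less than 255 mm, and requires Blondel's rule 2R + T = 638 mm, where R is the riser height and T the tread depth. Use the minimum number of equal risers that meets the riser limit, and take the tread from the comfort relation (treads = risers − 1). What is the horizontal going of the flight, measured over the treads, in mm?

⌈4071/184⌉ = 23 risers.
Each riser is 4071/23 = 177 mm (≤ 184 mm).
From 2R + T = 638: T = 638 − 354 = 284 mm.
Going = (23 − 1) × 284 = 6248 mm.

6248 mm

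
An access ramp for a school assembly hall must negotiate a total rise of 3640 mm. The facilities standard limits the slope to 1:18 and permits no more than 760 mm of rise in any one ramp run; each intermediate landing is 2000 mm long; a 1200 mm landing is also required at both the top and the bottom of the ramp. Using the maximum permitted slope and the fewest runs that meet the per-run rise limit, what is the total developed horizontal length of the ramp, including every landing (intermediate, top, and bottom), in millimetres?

3640 / 760 = 4.79, so 5 ramp runs are needed. That means 4 intermediate landings.
Horizontal run for 3640 mm of rise at 1:18 is 3640 × 18 = 65520 mm.
4 intermediate landings contribute 4 × 2000 = 8000 mm.
Top and bottom landings: 2 × 1200 = 2400 mm.
Total = 65520 + 8000 + 2400 = 75920 mm.

75920 mm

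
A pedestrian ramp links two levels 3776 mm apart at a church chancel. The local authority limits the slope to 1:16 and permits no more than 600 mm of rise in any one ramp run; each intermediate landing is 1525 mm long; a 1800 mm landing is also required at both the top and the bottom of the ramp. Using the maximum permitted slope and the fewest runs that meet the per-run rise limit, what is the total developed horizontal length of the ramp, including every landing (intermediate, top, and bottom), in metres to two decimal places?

73.17 m

3776 / 600 = 6.29, so 7 ramp runs are needed. That means 6 intermediate landings.
Ramp run (horizontal) at 1:16: 3776 × 16 = 60416 mm.
6 intermediate landings contribute 6 × 1525 = 9150 mm.
Top and bottom landings: 2 × 1800 = 3600 mm.
Total = 60416 + 9150 + 3600 = 73166 mm.
= 73.17 m.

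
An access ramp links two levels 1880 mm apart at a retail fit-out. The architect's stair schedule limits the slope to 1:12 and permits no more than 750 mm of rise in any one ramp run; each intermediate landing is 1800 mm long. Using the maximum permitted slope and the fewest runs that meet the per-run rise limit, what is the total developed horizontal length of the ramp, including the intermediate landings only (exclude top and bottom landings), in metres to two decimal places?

1880 / 750 = 2.507 → round up to 3 ramp runs. That means 2 intermediate landings.
Horizontal run for 1880 mm of rise at 1:12 is 1880 × 12 = 22560 mm.
2 intermediate landings contribute 2 × 1800 = 3600 mm.
Total developed length = 22560 + 3600 = 26160 mm.
= 26.16 m.

26.16 m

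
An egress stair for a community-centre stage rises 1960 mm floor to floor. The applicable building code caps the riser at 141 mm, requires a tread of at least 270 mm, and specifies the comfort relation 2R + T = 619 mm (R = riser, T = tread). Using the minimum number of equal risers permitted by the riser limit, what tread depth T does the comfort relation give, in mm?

339 mm

At most 141 each: 1960/141 = 13.90, giving 14 risers.
R = 1960 ÷ 14 = 140 mm.
Tread T = 619 − 2 × 140 = 339 mm (≥ 270 mm).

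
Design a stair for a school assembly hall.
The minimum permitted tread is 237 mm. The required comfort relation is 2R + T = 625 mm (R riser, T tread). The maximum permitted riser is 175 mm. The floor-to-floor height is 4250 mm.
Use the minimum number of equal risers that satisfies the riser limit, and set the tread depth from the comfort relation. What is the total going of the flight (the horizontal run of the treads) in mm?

6840 mm

⌈4250/175⌉ = 25 risers.
R = 4250 ÷ 25 = 170 mm.
T = 625 − 2·170 = 285 mm, which satisfies the 237 mm minimum.
Going = (25 − 1) × 285 = 6840 mm.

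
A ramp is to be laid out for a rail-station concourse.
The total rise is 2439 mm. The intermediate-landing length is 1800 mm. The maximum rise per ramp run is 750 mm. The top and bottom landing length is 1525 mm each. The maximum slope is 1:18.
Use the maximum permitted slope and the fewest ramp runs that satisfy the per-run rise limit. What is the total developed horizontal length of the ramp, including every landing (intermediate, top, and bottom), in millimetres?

2439 / 750 = 3.25, so 4 ramp runs are needed. That means 3 intermediate landings.
Ramp run (horizontal) at 1:18: 2439 × 18 = 43902 mm.
Intermediate landings: 3 × 1800 = 5400 mm.
Top and bottom landings: 2 × 1525 = 3050 mm.
Total = 43902 + 5400 + 3050 = 52352 mm.

52352 mm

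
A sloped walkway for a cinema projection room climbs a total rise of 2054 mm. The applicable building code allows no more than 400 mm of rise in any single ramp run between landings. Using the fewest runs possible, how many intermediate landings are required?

5 intermediate landings

⌈2054/400⌉ = 6 ramp runs.
6 runs are separated by 5 intermediate landings.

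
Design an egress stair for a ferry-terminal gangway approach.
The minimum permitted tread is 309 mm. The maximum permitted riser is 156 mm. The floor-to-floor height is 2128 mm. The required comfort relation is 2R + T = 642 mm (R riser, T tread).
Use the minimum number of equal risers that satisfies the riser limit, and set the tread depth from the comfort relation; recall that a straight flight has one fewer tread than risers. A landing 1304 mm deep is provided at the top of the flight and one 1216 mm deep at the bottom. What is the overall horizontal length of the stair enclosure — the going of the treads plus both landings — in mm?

6914 mm

2128 / 156 = 13.64, so 14 risers are needed.
R = 2128 ÷ 14 = 152 mm.
Tread T = 642 − 2 × 152 = 338 mm (≥ 309 mm).
14 risers give 13 treads; going = 13 × 338 = 4394 mm.
Enclosure = 4394 + 1304 + 1216 = 6914 mm.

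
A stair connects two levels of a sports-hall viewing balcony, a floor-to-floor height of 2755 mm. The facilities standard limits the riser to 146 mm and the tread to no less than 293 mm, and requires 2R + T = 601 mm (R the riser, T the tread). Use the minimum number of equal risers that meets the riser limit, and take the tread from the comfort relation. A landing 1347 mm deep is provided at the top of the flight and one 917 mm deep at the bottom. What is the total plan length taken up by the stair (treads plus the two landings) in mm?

7862 mm

2755 / 146 = 18.87, so 19 risers are needed.
Riser R = 2755 / 19 = 145 mm, within the 146 mm limit.
Tread T = 601 − 2 × 145 = 311 mm (≥ 293 mm).
Treads = 19 − 1 = 18; going = 18 × 311 = 5598 mm.
Add landings: 5598 + 1347 + 917 = 7862 mm.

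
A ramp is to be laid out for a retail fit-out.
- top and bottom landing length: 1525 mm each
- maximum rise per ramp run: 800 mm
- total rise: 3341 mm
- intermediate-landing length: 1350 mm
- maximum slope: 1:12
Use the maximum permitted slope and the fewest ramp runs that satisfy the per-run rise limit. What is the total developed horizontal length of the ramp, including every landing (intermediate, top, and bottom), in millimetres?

48542 mm

⌈3341/800⌉ = 5 ramp runs. That means 4 intermediate landings.
Ramp run (horizontal) at 1:12: 3341 × 12 = 40092 mm.
Intermediate landings: 4 × 1350 = 5400 mm.
Top and bottom landings: 2 × 1525 = 3050 mm.
Total = 40092 + 5400 + 3050 = 48542 mm.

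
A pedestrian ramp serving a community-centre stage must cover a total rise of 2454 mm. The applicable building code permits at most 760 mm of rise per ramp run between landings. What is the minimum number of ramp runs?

⌈2454/760⌉ = 4 ramp runs.

4 runs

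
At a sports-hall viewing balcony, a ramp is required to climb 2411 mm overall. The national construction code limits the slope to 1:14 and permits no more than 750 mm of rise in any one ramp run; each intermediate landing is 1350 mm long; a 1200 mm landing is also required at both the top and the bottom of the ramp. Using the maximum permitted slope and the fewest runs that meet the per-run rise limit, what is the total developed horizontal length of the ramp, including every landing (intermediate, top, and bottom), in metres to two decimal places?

⌈2411/750⌉ = 4 ramp runs. That means 3 intermediate landings.
Horizontal run for 2411 mm of rise at 1:14 is 2411 × 14 = 33754 mm.
Intermediate landings: 3 × 1350 = 4050 mm.
Top and bottom landings: 2 × 1200 = 2400 mm.
Total = 33754 + 4050 + 2400 = 40204 mm.
= 40.20 m.

40.20 m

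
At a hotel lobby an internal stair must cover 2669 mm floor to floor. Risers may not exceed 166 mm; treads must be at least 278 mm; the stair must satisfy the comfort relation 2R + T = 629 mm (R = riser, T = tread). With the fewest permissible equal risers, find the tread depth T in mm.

315 mm

2669 / 166 = 16.078 → round up to 17 risers.
Riser R = 2669 / 17 = 157 mm, within the 166 mm limit.
From 2R + T = 629: T = 629 − 314 = 315 mm.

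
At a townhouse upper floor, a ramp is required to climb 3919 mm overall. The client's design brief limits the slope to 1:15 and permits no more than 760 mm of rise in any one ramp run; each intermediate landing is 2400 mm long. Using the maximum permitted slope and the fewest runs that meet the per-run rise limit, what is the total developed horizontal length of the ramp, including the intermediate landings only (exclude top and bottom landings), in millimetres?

70785 mm

3919 / 760 = 5.157 → round up to 6 ramp runs. That means 5 intermediate landings.
Horizontal run for 3919 mm of rise at 1:15 is 3919 × 15 = 58785 mm.
5 intermediate landings contribute 5 × 2400 = 12000 mm.
Developed length = 58785 + 12000 = 70785 mm.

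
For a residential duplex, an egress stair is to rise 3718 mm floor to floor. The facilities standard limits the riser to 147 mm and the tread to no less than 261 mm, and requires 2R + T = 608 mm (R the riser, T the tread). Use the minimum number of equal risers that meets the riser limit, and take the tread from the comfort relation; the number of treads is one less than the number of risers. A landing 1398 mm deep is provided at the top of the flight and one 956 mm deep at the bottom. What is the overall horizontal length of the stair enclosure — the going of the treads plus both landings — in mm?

10404 mm

⌈3718/147⌉ = 26 risers.
Riser R = 3718 / 26 = 143 mm, within the 147 mm limit.
T = 608 − 2·143 = 322 mm, which satisfies the 261 mm minimum.
26 risers give 25 treads; going = 25 × 322 = 8050 mm.
Add landings: 8050 + 1398 + 956 = 10404 mm.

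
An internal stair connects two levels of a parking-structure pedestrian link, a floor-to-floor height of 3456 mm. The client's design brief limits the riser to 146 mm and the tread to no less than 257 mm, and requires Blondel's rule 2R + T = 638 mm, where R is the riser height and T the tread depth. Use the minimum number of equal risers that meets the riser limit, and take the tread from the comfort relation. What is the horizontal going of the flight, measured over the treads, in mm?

8050 mm

3456 / 146 = 23.67, so 24 risers are needed.
Riser R = 3456 / 24 = 144 mm, within the 146 mm limit.
From 2R + T = 638: T = 638 − 288 = 350 mm.
Going = (24 − 1) × 350 = 8050 mm.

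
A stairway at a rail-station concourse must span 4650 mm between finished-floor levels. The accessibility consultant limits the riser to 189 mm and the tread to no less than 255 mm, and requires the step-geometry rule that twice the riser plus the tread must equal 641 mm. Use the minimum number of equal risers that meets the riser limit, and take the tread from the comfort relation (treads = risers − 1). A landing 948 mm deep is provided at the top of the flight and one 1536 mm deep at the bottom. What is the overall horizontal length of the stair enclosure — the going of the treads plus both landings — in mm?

4650 / 189 = 24.603 → round up to 25 risers.
Each riser is 4650/25 = 186 mm (≤ 189 mm).
Tread T = 641 − 2 × 186 = 269 mm (≥ 255 mm).
Treads = 25 − 1 = 24; going = 24 × 269 = 6456 mm.
Enclosure = 6456 + 948 + 1536 = 8940 mm.

8940 mm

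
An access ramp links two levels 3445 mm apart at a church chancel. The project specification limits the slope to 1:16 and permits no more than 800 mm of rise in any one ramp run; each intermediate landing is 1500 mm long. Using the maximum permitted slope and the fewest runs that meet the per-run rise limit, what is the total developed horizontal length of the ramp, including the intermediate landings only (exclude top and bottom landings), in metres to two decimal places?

At most 800 each: 3445/800 = 4.31, giving 5 ramp runs. That means 4 intermediate landings.
Ramp run (horizontal) at 1:16: 3445 × 16 = 55120 mm.
Intermediate landings: 4 × 1500 = 6000 mm.
Developed length = 55120 + 6000 = 61120 mm.
= 61.12 m.

61.12 m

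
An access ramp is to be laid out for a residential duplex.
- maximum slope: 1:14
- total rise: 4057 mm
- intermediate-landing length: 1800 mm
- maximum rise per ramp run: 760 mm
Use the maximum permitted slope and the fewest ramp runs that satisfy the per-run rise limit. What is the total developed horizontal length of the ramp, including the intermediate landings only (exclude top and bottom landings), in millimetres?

65798 mm

4057 / 760 = 5.338 → round up to 6 ramp runs. That means 5 intermediate landings.
Ramp run (horizontal) at 1:14: 4057 × 14 = 56798 mm.
5 intermediate landings contribute 5 × 1800 = 9000 mm.
Developed length = 56798 + 9000 = 65798 mm.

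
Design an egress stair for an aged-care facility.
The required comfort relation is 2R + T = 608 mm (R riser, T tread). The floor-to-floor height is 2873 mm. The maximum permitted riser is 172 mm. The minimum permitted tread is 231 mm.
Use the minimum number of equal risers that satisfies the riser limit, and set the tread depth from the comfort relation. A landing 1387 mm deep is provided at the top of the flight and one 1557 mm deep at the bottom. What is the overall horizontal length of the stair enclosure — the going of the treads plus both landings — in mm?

At most 172 each: 2873/172 = 16.70, giving 17 risers.
Riser R = 2873 / 17 = 169 mm, within the 172 mm limit.
From 2R + T = 608: T = 608 − 338 = 270 mm.
Going = (17 − 1) × 270 = 4320 mm.
Add landings: 4320 + 1387 + 1557 = 7264 mm.

7264 mm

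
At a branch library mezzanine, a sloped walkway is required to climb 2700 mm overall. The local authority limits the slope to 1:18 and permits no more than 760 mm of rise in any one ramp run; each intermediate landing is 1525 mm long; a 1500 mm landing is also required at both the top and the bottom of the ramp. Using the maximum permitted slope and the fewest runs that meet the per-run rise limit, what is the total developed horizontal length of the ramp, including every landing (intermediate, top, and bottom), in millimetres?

2700 / 760 = 3.553 → round up to 4 ramp runs. That means 3 intermediate landings.
Ramp run (horizontal) at 1:18: 2700 × 18 = 48600 mm.
Intermediate landings: 3 × 1525 = 4575 mm.
Top and bottom landings: 2 × 1500 = 3000 mm.
Total = 48600 + 4575 + 3000 = 56175 mm.

56175 mm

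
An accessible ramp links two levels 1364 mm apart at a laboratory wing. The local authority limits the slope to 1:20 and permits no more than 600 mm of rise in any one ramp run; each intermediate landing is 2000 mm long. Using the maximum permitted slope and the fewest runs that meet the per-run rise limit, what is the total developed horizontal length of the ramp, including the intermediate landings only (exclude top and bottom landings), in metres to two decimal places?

1364 / 600 = 2.273 → round up to 3 ramp runs. That means 2 intermediate landings.
Ramp run (horizontal) at 1:20: 1364 × 20 = 27280 mm.
2 intermediate landings contribute 2 × 2000 = 4000 mm.
Developed length = 27280 + 4000 = 31280 mm.
= 31.28 m.

31.28 m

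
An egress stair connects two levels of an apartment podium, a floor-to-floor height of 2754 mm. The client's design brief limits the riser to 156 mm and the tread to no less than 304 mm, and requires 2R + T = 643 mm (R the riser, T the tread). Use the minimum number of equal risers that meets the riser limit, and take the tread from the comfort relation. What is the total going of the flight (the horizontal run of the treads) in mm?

2754 / 156 = 17.65, so 18 risers are needed.
Each riser is 2754/18 = 153 mm (≤ 156 mm).
Tread T = 643 − 2 × 153 = 337 mm (≥ 304 mm).
Going = (18 − 1) × 337 = 5729 mm.

5729 mm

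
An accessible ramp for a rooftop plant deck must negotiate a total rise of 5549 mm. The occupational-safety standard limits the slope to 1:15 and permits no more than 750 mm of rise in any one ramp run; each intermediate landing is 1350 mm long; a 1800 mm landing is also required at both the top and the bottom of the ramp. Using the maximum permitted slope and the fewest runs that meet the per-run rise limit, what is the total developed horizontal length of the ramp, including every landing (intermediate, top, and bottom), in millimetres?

96285 mm

⌈5549/750⌉ = 8 ramp runs. That means 7 intermediate landings.
Ramp run (horizontal) at 1:15: 5549 × 15 = 83235 mm.
7 intermediate landings contribute 7 × 1350 = 9450 mm.
Top and bottom landings: 2 × 1800 = 3600 mm.
Total = 83235 + 9450 + 3600 = 96285 mm.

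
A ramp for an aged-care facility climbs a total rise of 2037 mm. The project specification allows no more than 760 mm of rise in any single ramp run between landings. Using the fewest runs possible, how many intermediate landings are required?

⌈2037/760⌉ = 3 ramp runs.
3 runs are separated by 2 intermediate landings.

2 intermediate landings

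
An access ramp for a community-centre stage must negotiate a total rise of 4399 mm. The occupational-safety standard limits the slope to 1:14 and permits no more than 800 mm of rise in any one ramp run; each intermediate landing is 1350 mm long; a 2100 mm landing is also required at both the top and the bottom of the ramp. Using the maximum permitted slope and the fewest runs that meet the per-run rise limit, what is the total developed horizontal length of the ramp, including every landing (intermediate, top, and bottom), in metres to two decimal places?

⌈4399/800⌉ = 6 ramp runs. That means 5 intermediate landings.
Ramp run (horizontal) at 1:14: 4399 × 14 = 61586 mm.
5 intermediate landings contribute 5 × 1350 = 6750 mm.
Top and bottom landings: 2 × 2100 = 4200 mm.
Total = 61586 + 6750 + 4200 = 72536 mm.
= 72.54 m.

72.54 m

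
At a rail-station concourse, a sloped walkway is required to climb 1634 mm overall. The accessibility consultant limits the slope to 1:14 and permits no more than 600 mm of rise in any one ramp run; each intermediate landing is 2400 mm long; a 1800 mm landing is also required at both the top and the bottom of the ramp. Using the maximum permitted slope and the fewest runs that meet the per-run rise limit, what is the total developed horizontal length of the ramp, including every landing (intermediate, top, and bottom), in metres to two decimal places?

31.28 m

1634 / 600 = 2.723 → round up to 3 ramp runs. That means 2 intermediate landings.
Horizontal run for 1634 mm of rise at 1:14 is 1634 × 14 = 22876 mm.
2 intermediate landings contribute 2 × 2400 = 4800 mm.
Top and bottom landings: 2 × 1800 = 3600 mm.
Total = 22876 + 4800 + 3600 = 31276 mm.
= 31.28 m.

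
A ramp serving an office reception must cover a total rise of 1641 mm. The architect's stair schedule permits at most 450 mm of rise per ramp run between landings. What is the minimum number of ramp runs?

4 runs

1641 / 450 = 3.65, so 4 ramp runs are needed.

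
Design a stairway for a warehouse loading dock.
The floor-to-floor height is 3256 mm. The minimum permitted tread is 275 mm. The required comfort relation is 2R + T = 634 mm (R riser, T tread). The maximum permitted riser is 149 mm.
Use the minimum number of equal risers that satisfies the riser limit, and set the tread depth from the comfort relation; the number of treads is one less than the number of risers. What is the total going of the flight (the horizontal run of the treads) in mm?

7098 mm

At most 149 each: 3256/149 = 21.85, giving 22 risers.
Each riser is 3256/22 = 148 mm (≤ 149 mm).
From 2R + T = 634: T = 634 − 296 = 338 mm.
Going = (22 − 1) × 338 = 7098 mm.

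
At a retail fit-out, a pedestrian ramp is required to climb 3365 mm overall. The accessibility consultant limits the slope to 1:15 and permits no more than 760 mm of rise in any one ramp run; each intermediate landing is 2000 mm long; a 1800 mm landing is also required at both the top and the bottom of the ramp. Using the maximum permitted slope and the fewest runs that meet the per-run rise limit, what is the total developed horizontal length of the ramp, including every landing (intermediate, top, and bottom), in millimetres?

62075 mm

⌈3365/760⌉ = 5 ramp runs. That means 4 intermediate landings.
Ramp run (horizontal) at 1:15: 3365 × 15 = 50475 mm.
4 intermediate landings contribute 4 × 2000 = 8000 mm.
Top and bottom landings: 2 × 1800 = 3600 mm.
Total = 50475 + 8000 + 3600 = 62075 mm.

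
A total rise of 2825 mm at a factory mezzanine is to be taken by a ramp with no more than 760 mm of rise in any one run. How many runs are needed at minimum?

4 runs

2825 / 760 = 3.717 → round up to 4 ramp runs.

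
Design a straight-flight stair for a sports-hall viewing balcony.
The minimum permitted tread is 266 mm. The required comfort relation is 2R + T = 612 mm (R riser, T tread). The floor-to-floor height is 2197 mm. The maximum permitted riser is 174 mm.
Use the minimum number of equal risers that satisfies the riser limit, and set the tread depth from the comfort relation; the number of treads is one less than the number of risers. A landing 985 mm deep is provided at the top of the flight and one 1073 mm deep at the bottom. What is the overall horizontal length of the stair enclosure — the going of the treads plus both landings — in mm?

5346 mm

⌈2197/174⌉ = 13 risers.
Riser R = 2197 / 13 = 169 mm, within the 174 mm limit.
Tread T = 612 − 2 × 169 = 274 mm (≥ 266 mm).
Treads = 13 − 1 = 12; going = 12 × 274 = 3288 mm.
Enclosure = 3288 + 985 + 1073 = 5346 mm.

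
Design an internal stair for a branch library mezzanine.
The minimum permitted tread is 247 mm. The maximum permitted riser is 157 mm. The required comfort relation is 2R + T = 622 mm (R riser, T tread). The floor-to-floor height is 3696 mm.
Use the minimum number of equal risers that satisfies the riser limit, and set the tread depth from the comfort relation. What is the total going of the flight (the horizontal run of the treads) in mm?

3696 / 157 = 23.54, so 24 risers are needed.
Riser R = 3696 / 24 = 154 mm, within the 157 mm limit.
T = 622 − 2·154 = 314 mm, which satisfies the 247 mm minimum.
24 risers give 23 treads; going = 23 × 314 = 7222 mm.

7222 mm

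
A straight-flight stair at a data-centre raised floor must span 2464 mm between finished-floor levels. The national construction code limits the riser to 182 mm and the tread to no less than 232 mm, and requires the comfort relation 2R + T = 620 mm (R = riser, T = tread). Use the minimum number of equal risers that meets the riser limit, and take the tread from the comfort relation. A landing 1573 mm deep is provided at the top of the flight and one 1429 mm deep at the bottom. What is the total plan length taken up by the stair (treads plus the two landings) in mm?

6486 mm

⌈2464/182⌉ = 14 risers.
Each riser is 2464/14 = 176 mm (≤ 182 mm).
Tread T = 620 − 2 × 176 = 268 mm (≥ 232 mm).
Treads = 14 − 1 = 13; going = 13 × 268 = 3484 mm.
Enclosure = 3484 + 1573 + 1429 = 6486 mm.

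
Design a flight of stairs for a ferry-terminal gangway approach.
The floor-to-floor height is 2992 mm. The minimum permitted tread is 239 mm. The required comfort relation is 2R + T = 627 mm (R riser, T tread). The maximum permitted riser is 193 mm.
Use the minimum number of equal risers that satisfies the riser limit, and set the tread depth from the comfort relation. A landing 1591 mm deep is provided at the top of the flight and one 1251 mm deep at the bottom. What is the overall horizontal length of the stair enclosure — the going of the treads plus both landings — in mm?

6637 mm

2992 / 193 = 15.503 → round up to 16 risers.
Riser R = 2992 / 16 = 187 mm, within the 193 mm limit.
T = 627 − 2·187 = 253 mm, which satisfies the 239 mm minimum.
16 risers give 15 treads; going = 15 × 253 = 3795 mm.
Enclosure = 3795 + 1591 + 1251 = 6637 mm.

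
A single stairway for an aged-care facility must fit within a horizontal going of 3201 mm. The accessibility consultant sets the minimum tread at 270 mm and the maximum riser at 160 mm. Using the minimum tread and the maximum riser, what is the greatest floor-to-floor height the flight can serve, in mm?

1920 mm

3201 / 270 = 11.86, so 11 treads fit.
Risers = treads + 1 = 12.
Maximum height = 12 × 160 = 1920 mm.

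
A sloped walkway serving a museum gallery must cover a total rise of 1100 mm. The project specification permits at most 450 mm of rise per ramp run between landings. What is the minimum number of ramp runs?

3 runs

At most 450 each: 1100/450 = 2.44, giving 3 ramp runs.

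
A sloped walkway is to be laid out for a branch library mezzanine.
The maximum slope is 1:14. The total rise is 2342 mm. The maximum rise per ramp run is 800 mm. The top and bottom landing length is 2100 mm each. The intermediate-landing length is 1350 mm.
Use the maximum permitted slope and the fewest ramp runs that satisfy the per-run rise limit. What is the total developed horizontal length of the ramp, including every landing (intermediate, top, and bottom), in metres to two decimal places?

⌈2342/800⌉ = 3 ramp runs. That means 2 intermediate landings.
Ramp run (horizontal) at 1:14: 2342 × 14 = 32788 mm.
2 intermediate landings contribute 2 × 1350 = 2700 mm.
Top and bottom landings: 2 × 2100 = 4200 mm.
Total = 32788 + 2700 + 4200 = 39688 mm.
= 39.69 m.

39.69 m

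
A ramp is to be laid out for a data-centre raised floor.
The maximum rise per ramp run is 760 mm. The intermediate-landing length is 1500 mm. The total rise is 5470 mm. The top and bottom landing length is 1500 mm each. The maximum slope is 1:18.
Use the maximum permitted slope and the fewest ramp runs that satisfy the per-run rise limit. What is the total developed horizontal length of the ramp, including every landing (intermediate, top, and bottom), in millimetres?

5470 / 760 = 7.197 → round up to 8 ramp runs. That means 7 intermediate landings.
Horizontal run for 5470 mm of rise at 1:18 is 5470 × 18 = 98460 mm.
Intermediate landings: 7 × 1500 = 10500 mm.
Top and bottom landings: 2 × 1500 = 3000 mm.
Total = 98460 + 10500 + 3000 = 111960 mm.

111960 mm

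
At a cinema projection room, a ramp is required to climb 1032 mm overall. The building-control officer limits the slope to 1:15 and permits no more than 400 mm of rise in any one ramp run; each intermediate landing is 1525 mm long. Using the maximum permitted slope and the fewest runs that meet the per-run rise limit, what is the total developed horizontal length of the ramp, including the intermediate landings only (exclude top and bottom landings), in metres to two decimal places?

1032 / 400 = 2.580 → round up to 3 ramp runs. That means 2 intermediate landings.
Horizontal run for 1032 mm of rise at 1:15 is 1032 × 15 = 15480 mm.
2 intermediate landings contribute 2 × 1525 = 3050 mm.
Total developed length = 15480 + 3050 = 18530 mm.
= 18.53 m.

18.53 m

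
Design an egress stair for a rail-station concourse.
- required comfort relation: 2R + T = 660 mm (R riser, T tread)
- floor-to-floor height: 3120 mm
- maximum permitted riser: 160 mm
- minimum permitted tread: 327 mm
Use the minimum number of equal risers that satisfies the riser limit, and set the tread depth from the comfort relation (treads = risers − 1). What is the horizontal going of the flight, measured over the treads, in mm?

3120 / 160 = 19.500 → round up to 20 risers.
Each riser is 3120/20 = 156 mm (≤ 160 mm).
Tread T = 660 − 2 × 156 = 348 mm (≥ 327 mm).
Going = (20 − 1) × 348 = 6612 mm.

6612 mm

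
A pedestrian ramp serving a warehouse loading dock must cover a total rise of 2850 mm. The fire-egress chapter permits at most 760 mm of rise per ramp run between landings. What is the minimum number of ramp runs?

4 runs

At most 760 each: 2850/760 = 3.75, giving 4 ramp runs.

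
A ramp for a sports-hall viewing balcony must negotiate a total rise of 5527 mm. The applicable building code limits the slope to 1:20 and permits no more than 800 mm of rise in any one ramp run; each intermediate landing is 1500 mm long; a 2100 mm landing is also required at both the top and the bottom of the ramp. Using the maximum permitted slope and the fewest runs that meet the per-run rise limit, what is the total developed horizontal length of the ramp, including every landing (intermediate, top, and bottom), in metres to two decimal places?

5527 / 800 = 6.91, so 7 ramp runs are needed. That means 6 intermediate landings.
Ramp run (horizontal) at 1:20: 5527 × 20 = 110540 mm.
Intermediate landings: 6 × 1500 = 9000 mm.
Top and bottom landings: 2 × 2100 = 4200 mm.
Total = 110540 + 9000 + 4200 = 123740 mm.
= 123.74 m.

123.74 m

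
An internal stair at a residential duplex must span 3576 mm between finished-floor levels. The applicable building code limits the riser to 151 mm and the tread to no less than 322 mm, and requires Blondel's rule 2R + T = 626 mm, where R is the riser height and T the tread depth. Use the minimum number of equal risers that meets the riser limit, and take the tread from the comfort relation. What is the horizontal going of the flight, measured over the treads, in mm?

3576 / 151 = 23.682 → round up to 24 risers.
Riser R = 3576 / 24 = 149 mm, within the 151 mm limit.
Tread T = 626 − 2 × 149 = 328 mm (≥ 322 mm).
Going = (24 − 1) × 328 = 7544 mm.

7544 mm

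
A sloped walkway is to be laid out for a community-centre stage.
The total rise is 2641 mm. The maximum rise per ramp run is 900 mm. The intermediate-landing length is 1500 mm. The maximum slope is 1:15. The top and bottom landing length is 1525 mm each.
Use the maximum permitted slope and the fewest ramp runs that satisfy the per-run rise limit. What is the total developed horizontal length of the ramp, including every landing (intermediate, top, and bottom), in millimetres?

2641 / 900 = 2.934 → round up to 3 ramp runs. That means 2 intermediate landings.
Horizontal run for 2641 mm of rise at 1:15 is 2641 × 15 = 39615 mm.
2 intermediate landings contribute 2 × 1500 = 3000 mm.
Top and bottom landings: 2 × 1525 = 3050 mm.
Total = 39615 + 3000 + 3050 = 45665 mm.

45665 mm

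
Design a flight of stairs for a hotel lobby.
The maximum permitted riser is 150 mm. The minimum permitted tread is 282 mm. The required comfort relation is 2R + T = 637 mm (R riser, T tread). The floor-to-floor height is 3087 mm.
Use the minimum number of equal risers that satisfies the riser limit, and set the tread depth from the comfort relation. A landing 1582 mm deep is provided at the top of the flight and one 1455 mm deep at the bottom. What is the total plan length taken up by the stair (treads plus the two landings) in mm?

3087 / 150 = 20.580 → round up to 21 risers.
Each riser is 3087/21 = 147 mm (≤ 150 mm).
From 2R + T = 637: T = 637 − 294 = 343 mm.
21 risers give 20 treads; going = 20 × 343 = 6860 mm.
Enclosure = 6860 + 1582 + 1455 = 9897 mm.

9897 mm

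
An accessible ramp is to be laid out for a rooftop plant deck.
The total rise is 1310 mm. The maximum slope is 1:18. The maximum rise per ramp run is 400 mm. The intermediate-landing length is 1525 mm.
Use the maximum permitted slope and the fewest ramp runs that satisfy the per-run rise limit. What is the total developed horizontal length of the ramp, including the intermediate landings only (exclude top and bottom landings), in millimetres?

1310 / 400 = 3.275 → round up to 4 ramp runs. That means 3 intermediate landings.
Ramp run (horizontal) at 1:18: 1310 × 18 = 23580 mm.
Intermediate landings: 3 × 1525 = 4575 mm.
Developed length = 23580 + 4575 = 28155 mm.

28155 mm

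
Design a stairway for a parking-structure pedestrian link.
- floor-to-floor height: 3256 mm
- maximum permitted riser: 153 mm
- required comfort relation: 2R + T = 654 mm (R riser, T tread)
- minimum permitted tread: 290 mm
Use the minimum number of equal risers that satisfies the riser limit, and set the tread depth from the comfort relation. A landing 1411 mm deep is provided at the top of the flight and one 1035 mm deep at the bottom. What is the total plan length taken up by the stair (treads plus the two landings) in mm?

9964 mm

3256 / 153 = 21.28, so 22 risers are needed.
Riser R = 3256 / 22 = 148 mm, within the 153 mm limit.
From 2R + T = 654: T = 654 − 296 = 358 mm.
Going = (22 − 1) × 358 = 7518 mm.
Enclosure = 7518 + 1411 + 1035 = 9964 mm.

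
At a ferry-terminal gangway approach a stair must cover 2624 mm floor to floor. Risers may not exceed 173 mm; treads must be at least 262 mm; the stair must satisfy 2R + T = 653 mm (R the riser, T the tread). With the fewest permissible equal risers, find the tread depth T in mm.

2624 / 173 = 15.168 → round up to 16 risers.
R = 2624 ÷ 16 = 164 mm.
T = 653 − 2·164 = 325 mm, which satisfies the 262 mm minimum.

325 mm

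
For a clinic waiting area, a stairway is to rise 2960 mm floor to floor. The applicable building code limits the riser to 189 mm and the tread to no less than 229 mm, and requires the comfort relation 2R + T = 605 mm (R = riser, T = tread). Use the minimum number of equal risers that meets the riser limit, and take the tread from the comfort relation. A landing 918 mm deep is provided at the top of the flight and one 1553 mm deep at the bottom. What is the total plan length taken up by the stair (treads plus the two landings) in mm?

2960 / 189 = 15.66, so 16 risers are needed.
Riser R = 2960 / 16 = 185 mm, within the 189 mm limit.
T = 605 − 2·185 = 235 mm, which satisfies the 229 mm minimum.
16 risers give 15 treads; going = 15 × 235 = 3525 mm.
Add landings: 3525 + 918 + 1553 = 5996 mm.

5996 mm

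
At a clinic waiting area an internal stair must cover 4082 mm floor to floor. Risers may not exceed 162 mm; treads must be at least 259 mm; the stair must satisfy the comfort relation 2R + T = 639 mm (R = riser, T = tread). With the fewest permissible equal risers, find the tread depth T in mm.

4082 / 162 = 25.20, so 26 risers are needed.
R = 4082 ÷ 26 = 157 mm.
Tread T = 639 − 2 × 157 = 325 mm (≥ 259 mm).

325 mm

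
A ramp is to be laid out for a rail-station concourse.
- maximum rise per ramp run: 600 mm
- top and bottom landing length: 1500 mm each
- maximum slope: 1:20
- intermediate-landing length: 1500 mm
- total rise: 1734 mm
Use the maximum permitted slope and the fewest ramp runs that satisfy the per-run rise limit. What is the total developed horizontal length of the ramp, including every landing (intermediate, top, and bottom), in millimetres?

1734 / 600 = 2.890 → round up to 3 ramp runs. That means 2 intermediate landings.
Ramp run (horizontal) at 1:20: 1734 × 20 = 34680 mm.
Intermediate landings: 2 × 1500 = 3000 mm.
Top and bottom landings: 2 × 1500 = 3000 mm.
Total = 34680 + 3000 + 3000 = 40680 mm.

40680 mm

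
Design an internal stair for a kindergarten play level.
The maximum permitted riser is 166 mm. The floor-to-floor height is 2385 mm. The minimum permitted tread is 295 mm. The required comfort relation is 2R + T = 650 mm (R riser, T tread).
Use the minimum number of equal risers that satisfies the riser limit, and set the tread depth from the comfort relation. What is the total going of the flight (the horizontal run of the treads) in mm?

⌈2385/166⌉ = 15 risers.
Riser R = 2385 / 15 = 159 mm, within the 166 mm limit.
T = 650 − 2·159 = 332 mm, which satisfies the 295 mm minimum.
Going = (15 − 1) × 332 = 4648 mm.

4648 mm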